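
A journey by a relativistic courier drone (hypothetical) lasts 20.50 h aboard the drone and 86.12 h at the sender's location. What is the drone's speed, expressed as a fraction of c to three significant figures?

v = 0.971c

The proper time is measured aboard the drone (both events occur at the drone's location); Δt is measured at the sender's location. γ = Δt/τ = 86.12/20.50 = 4.201.
β = √(1 − 1/γ²) = √(1 − 0.05666) = √0.9433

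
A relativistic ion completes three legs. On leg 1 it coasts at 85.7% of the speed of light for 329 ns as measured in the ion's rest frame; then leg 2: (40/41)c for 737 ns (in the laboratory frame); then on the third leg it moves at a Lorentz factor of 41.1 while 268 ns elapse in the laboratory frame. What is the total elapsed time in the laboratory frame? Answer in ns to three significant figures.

Δt = 1640 ns

Leg 1: β = 0.857; γ = 1/√(1 − 0.857²) = 1/√0.2656 = 1.941; Δt_1 = 1.941 × 329 = 638.4 ns.
Leg 2: 737 ns is already measured in the laboratory frame.
Leg 3: 268 ns is already measured in the laboratory frame.
Total: 638.4 + 737.0 + 268.0 ns.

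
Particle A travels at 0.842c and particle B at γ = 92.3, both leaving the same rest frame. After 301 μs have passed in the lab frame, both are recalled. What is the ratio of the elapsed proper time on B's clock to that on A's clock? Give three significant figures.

A: γ = 1/√(1 − 0.842²) = 1/√0.2910 = 1.854. B: γ = 92.3.
τ_A/τ_B = γ_B/γ_A = 92.30/1.854 = 49.79, so τ_B/τ_A = 0.02008.

τ_B/τ_A = 0.0201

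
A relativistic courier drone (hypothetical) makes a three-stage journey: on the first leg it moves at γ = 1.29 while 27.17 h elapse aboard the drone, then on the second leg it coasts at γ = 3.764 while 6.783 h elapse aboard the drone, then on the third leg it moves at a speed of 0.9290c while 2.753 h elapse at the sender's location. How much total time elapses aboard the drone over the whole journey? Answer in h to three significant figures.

Leg 1: 27.17 h is already measured aboard the drone.
Leg 2: 6.783 h is already measured aboard the drone.
Leg 3: γ = 1/√(1 − 0.9290²) = 1/√0.1370 = 2.702; τ_3 = 2.753/2.702 = 1.019 h.
Total: 27.17 + 6.783 + 1.019 h.

τ = 35.0 h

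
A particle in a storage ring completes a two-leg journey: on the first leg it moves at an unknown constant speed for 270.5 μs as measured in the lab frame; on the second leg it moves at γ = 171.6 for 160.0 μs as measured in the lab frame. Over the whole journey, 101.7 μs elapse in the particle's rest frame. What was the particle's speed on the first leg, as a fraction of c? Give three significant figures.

Leg 1: speed unknown; τ_1 = 270.5/γ_1.
Leg 2: γ = 171.6; τ_2 = 160.0/171.6 = 0.9324 μs.
Total proper time: τ_1 + 0.9324 = 101.7, so τ_1 = 101.7 − 0.9324 = 100.8 μs.
γ_1 = 270.5/100.8 = 2.684; β = √(1 − 1/γ²) = √0.8612.

β = 0.928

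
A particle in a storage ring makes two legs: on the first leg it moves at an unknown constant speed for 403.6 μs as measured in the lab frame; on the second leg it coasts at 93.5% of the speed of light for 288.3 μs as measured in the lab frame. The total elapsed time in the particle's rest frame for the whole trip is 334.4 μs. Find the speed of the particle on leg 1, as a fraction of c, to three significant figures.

β = 0.818

Leg 1: speed unknown; τ_1 = 403.6/γ_1.
Leg 2: β = 0.935; γ = 1/√(1 − 0.935²) = 1/√0.1258 = 2.820; τ_2 = 288.3/2.820 = 102.2 μs.
Total proper time: τ_1 + 102.2 = 334.4, so τ_1 = 334.4 − 102.2 = 232.2 μs.
γ_1 = 403.6/232.2 = 1.738; β = √(1 − 1/γ²) = √0.6691.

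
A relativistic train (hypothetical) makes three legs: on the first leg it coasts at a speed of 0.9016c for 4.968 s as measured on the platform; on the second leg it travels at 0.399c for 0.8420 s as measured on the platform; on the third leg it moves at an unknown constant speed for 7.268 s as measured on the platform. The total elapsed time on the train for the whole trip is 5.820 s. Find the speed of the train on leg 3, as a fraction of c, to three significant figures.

β = 0.917

Leg 1: γ = 1/√(1 − 0.9016²) = 1/√0.1871 = 2.312; τ_1 = 4.968/2.312 = 2.149 s.
Leg 2: γ = 1/√(1 − 0.399²) = 1/√0.8408 = 1.091; τ_2 = 0.8420/1.091 = 0.7721 s.
Leg 3: speed unknown; τ_3 = 7.268/γ_3.
Total proper time: 2.149 + 0.7721 + τ_3 = 5.820, so τ_3 = 5.820 − 2.921 = 2.899 s.
γ_3 = 7.268/2.899 = 2.507; β = √(1 − 1/γ²) = √0.8409.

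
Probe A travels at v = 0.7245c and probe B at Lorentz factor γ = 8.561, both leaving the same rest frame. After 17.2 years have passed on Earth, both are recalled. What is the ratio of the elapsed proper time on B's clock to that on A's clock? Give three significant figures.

τ_B/τ_A = 0.169

A: γ = 1/√(1 − 0.7245²) = 1/√0.4751 = 1.451. B: γ = 8.561.
τ_A/τ_B = γ_B/γ_A = 8.561/1.451 = 5.901, so τ_B/τ_A = 0.1695.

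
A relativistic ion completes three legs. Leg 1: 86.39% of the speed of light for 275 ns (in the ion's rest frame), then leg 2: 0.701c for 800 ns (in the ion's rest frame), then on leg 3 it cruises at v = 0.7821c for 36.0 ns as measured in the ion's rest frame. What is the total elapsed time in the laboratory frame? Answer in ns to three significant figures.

Δt = 1730 ns

Leg 1: β = 0.8639; γ = 1/√(1 − 0.8639²) = 1/√0.2537 = 1.985; Δt_1 = 1.985 × 275 = 546.0 ns.
Leg 2: γ = 1/√(1 − 0.701²) = 1/√0.5086 = 1.402; Δt_2 = 1.402 × 800 = 1122 ns.
Leg 3: γ = 1/√(1 − 0.7821²) = 1/√0.3883 = 1.605; Δt_3 = 1.605 × 36.0 = 57.77 ns.
Total: 546.0 + 1122 + 57.77 ns.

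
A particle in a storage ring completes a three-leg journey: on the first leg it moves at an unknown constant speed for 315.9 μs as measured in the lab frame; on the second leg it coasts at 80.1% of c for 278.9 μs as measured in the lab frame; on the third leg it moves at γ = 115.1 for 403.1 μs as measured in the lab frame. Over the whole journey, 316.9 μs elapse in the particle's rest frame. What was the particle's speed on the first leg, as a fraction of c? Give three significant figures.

Leg 1: speed unknown; τ_1 = 315.9/γ_1.
Leg 2: β = 0.801; γ = 1/√(1 − 0.801²) = 1/√0.3584 = 1.670; τ_2 = 278.9/1.670 = 167.0 μs.
Leg 3: γ = 115.1; τ_3 = 403.1/115.1 = 3.502 μs.
Total proper time: τ_1 + 167.0 + 3.502 = 316.9, so τ_1 = 316.9 − 170.5 = 146.4 μs.
γ_1 = 315.9/146.4 = 2.157; β = √(1 − 1/γ²) = √0.7851.

β = 0.886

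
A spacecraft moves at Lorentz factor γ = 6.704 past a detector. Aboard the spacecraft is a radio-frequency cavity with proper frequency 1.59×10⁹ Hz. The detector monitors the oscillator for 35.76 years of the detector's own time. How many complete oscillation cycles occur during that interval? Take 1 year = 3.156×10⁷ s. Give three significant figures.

N = 2.68×10¹⁷

γ = 6.704
During 35.76 years of lab time, the oscillator's proper time advances by τ = Δt/γ = 35.76/6.704 = 5.334 years = 1.683×10⁸ s.
N = f × τ = 1.59×10⁹ × 1.683×10⁸ = 2.677×10¹⁷.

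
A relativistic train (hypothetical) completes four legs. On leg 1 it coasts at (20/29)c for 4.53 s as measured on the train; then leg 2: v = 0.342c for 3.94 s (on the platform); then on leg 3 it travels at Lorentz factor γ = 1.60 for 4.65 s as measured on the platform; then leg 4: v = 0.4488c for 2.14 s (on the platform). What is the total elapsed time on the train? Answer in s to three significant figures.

Leg 1: 4.53 s is already measured on the train.
Leg 2: γ = 1/√(1 − 0.342²) = 1/√0.8830 = 1.064; τ_2 = 3.94/1.064 = 3.702 s.
Leg 3: γ = 1.60; τ_3 = 4.65/1.600 = 2.906 s.
Leg 4: γ = 1/√(1 − 0.4488²) = 1/√0.7986 = 1.119; τ_4 = 2.14/1.119 = 1.912 s.
Total: 4.530 + 3.702 + 2.906 + 1.912 s.

τ = 13.1 s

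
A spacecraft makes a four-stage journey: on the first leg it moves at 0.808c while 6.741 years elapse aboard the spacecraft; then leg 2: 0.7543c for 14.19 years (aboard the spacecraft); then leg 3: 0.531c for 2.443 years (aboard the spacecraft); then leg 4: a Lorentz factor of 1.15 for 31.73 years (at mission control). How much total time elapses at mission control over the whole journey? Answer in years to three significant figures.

Δt = 67.7 years

Leg 1: γ = 1/√(1 − 0.808²) = 1/√0.3471 = 1.697; Δt_1 = 1.697 × 6.741 = 11.44 years.
Leg 2: γ = 1/√(1 − 0.7543²) = 1/√0.4310 = 1.523; Δt_2 = 1.523 × 14.19 = 21.61 years.
Leg 3: γ = 1/√(1 − 0.531²) = 1/√0.7180 = 1.180; Δt_3 = 1.180 × 2.443 = 2.883 years.
Leg 4: 31.73 years is already measured at mission control.
Total: 11.44 + 21.61 + 2.883 + 31.73 years.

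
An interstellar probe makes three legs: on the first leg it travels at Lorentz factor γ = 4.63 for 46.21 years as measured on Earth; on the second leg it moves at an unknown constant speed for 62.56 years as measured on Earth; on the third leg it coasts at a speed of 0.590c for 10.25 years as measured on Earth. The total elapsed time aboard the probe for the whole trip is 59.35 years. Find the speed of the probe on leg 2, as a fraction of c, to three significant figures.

Leg 1: γ = 4.63; τ_1 = 46.21/4.630 = 9.981 years.
Leg 2: speed unknown; τ_2 = 62.56/γ_2.
Leg 3: γ = 1/√(1 − 0.590²) = 1/√0.6519 = 1.239; τ_3 = 10.25/1.239 = 8.276 years.
Total proper time: 9.981 + τ_2 + 8.276 = 59.35, so τ_2 = 59.35 − 18.26 = 41.09 years.
γ_2 = 62.56/41.09 = 1.522; β = √(1 − 1/γ²) = √0.5685.

β = 0.754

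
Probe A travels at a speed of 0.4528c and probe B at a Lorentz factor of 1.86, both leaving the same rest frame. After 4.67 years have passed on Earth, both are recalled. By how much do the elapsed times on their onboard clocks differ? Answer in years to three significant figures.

A: γ = 1/√(1 − 0.4528²) = 1/√0.7950 = 1.122; τ_A = 4.67/1.122 = 4.164 years.
B: γ = 1.86; τ_B = 4.67/1.860 = 2.511 years.

|τ_A − τ_B| = 1.65 years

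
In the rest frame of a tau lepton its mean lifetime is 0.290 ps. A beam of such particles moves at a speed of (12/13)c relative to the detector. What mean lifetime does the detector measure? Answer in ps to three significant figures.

γ = 1/√(1 − (12/13)²) = 13/5 = 2.600
The rest-frame lifetime is the proper time; the lab measures the dilated interval Δt = γτ₀ = 2.600 × 0.290 ps.

Δt = 0.754 ps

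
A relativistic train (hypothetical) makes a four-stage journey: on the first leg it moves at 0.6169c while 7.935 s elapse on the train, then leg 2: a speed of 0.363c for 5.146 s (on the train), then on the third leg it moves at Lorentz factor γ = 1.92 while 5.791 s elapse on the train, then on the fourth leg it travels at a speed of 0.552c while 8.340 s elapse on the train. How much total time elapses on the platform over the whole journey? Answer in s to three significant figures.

Δt = 36.7 s

Leg 1: γ = 1/√(1 − 0.6169²) = 1/√0.6194 = 1.271; Δt_1 = 1.271 × 7.935 = 10.08 s.
Leg 2: γ = 1/√(1 − 0.363²) = 1/√0.8682 = 1.073; Δt_2 = 1.073 × 5.146 = 5.523 s.
Leg 3: γ = 1.92; Δt_3 = 1.920 × 5.791 = 11.12 s.
Leg 4: γ = 1/√(1 − 0.552²) = 1/√0.6953 = 1.199; Δt_4 = 1.199 × 8.340 = 10.00 s.
Total: 10.08 + 5.523 + 11.12 + 10.00 s.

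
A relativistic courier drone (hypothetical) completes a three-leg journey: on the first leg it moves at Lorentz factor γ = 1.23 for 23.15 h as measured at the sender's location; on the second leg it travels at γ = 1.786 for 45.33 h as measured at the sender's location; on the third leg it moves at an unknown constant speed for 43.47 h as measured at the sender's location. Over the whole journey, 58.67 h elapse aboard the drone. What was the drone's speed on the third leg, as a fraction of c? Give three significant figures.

Leg 1: γ = 1.23; τ_1 = 23.15/1.230 = 18.82 h.
Leg 2: γ = 1.786; τ_2 = 45.33/1.786 = 25.38 h.
Leg 3: speed unknown; τ_3 = 43.47/γ_3.
Total proper time: 18.82 + 25.38 + τ_3 = 58.67, so τ_3 = 58.67 − 44.20 = 14.47 h.
γ_3 = 43.47/14.47 = 3.005; β = √(1 − 1/γ²) = √0.8892.

β = 0.943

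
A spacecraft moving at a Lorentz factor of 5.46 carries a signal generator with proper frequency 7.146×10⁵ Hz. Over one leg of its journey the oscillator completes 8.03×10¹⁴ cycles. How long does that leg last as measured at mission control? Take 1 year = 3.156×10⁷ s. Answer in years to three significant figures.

Δt = 194 years

γ = 5.46
Proper time for N cycles: τ = N/f = 8.03×10¹⁴/(7.146×10⁵) = 1.124×10⁹ s = 35.61 years.
Lab-frame duration Δt = γτ = 5.460 × 35.61 = 194.4 years.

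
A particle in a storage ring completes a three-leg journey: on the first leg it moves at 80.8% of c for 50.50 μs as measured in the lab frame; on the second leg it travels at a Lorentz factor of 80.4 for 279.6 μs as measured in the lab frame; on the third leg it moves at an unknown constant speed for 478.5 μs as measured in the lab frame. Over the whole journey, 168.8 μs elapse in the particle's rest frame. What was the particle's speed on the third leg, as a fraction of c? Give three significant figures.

Leg 1: β = 0.808; γ = 1/√(1 − 0.808²) = 1/√0.3471 = 1.697; τ_1 = 50.50/1.697 = 29.75 μs.
Leg 2: γ = 80.4; τ_2 = 279.6/80.40 = 3.478 μs.
Leg 3: speed unknown; τ_3 = 478.5/γ_3.
Total proper time: 29.75 + 3.478 + τ_3 = 168.8, so τ_3 = 168.8 − 33.23 = 135.6 μs.
γ_3 = 478.5/135.6 = 3.530; β = √(1 − 1/γ²) = √0.9197.

β = 0.959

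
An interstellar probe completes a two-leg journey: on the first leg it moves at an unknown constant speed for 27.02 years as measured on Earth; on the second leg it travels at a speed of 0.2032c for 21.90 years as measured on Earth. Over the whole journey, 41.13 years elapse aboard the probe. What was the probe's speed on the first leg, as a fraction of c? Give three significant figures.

Leg 1: speed unknown; τ_1 = 27.02/γ_1.
Leg 2: γ = 1/√(1 − 0.2032²) = 1/√0.9587 = 1.021; τ_2 = 21.90/1.021 = 21.44 years.
Total proper time: τ_1 + 21.44 = 41.13, so τ_1 = 41.13 − 21.44 = 19.69 years.
γ_1 = 27.02/19.69 = 1.372; β = √(1 − 1/γ²) = √0.4691.

β = 0.685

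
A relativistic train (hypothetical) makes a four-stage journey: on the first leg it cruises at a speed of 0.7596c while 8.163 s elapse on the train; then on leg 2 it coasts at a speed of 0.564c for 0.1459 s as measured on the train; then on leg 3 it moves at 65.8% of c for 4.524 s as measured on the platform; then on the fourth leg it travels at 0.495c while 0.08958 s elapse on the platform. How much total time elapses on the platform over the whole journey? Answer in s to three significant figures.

Leg 1: γ = 1/√(1 − 0.7596²) = 1/√0.4230 = 1.538; Δt_1 = 1.538 × 8.163 = 12.55 s.
Leg 2: γ = 1/√(1 − 0.564²) = 1/√0.6819 = 1.211; Δt_2 = 1.211 × 0.1459 = 0.1767 s.
Leg 3: 4.524 s is already measured on the platform.
Leg 4: 0.08958 s is already measured on the platform.
Total: 12.55 + 0.1767 + 4.524 + 0.08958 s.

Δt = 17.3 s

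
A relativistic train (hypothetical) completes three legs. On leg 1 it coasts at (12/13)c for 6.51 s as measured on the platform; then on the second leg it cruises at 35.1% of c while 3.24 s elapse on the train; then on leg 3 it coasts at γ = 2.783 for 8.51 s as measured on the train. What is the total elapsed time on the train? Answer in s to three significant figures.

τ = 14.3 s

Leg 1: γ = 1/√(1 − (12/13)²) = 13/5 = 2.600; τ_1 = 6.51/2.600 = 2.504 s.
Leg 2: 3.24 s is already measured on the train.
Leg 3: 8.51 s is already measured on the train.
Total: 2.504 + 3.240 + 8.510 s.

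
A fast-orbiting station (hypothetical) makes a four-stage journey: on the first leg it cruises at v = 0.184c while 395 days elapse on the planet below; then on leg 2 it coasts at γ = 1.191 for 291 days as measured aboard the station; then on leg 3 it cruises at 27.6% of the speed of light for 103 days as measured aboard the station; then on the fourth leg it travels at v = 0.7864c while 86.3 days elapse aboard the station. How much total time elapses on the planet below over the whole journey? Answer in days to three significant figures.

Leg 1: 395 days is already measured on the planet below.
Leg 2: γ = 1.191; Δt_2 = 1.191 × 291 = 346.6 days.
Leg 3: β = 0.276; γ = 1/√(1 − 0.276²) = 1/√0.9238 = 1.040; Δt_3 = 1.040 × 103 = 107.2 days.
Leg 4: γ = 1/√(1 − 0.7864²) = 1/√0.3816 = 1.619; Δt_4 = 1.619 × 86.3 = 139.7 days.
Total: 395.0 + 346.6 + 107.2 + 139.7 days.

Δt = 988 days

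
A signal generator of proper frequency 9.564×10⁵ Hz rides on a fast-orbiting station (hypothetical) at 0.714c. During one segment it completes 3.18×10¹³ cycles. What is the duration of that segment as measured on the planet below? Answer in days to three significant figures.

Δt = 550 days

γ = 1/√(1 − 0.714²) = 1/√0.4902 = 1.428
Proper time for N cycles: τ = N/f = 3.18×10¹³/(9.564×10⁵) = 3.325×10⁷ s = 384.8 days.
Lab-frame duration Δt = γτ = 1.428 × 384.8 = 549.6 days.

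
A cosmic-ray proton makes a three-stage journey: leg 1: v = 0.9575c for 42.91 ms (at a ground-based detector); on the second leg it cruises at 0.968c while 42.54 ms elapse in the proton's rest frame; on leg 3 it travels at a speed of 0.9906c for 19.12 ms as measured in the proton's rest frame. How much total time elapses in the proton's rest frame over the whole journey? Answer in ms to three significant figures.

τ = 74.0 ms

Leg 1: γ = 1/√(1 − 0.9575²) = 1/√0.08319 = 3.467; τ_1 = 42.91/3.467 = 12.38 ms.
Leg 2: 42.54 ms is already measured in the proton's rest frame.
Leg 3: 19.12 ms is already measured in the proton's rest frame.
Total: 12.38 + 42.54 + 19.12 ms.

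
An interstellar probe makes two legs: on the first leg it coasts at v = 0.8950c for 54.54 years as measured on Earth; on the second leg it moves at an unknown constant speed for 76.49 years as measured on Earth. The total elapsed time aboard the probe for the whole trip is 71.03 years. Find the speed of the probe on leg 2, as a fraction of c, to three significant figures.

β = 0.792

Leg 1: γ = 1/√(1 − 0.8950²) = 1/√0.1990 = 2.242; τ_1 = 54.54/2.242 = 24.33 years.
Leg 2: speed unknown; τ_2 = 76.49/γ_2.
Total proper time: 24.33 + τ_2 = 71.03, so τ_2 = 71.03 − 24.33 = 46.70 years.
γ_2 = 76.49/46.70 = 1.638; β = √(1 − 1/γ²) = √0.6272.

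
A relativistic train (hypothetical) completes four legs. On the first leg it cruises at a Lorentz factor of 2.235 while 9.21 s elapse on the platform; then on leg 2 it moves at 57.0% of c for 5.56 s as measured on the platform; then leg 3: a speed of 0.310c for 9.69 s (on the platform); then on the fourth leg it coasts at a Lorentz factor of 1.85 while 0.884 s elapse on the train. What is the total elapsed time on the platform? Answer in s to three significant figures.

Leg 1: 9.21 s is already measured on the platform.
Leg 2: 5.56 s is already measured on the platform.
Leg 3: 9.69 s is already measured on the platform.
Leg 4: γ = 1.85; Δt_4 = 1.850 × 0.884 = 1.635 s.
Total: 9.210 + 5.560 + 9.690 + 1.635 s.

Δt = 26.1 s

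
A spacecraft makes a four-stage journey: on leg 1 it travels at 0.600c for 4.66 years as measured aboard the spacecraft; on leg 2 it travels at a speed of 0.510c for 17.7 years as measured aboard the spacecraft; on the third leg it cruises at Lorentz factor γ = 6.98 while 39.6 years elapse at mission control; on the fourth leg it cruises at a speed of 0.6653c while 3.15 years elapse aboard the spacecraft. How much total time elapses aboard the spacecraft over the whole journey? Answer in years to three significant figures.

Leg 1: 4.66 years is already measured aboard the spacecraft.
Leg 2: 17.7 years is already measured aboard the spacecraft.
Leg 3: γ = 6.98; τ_3 = 39.6/6.980 = 5.673 years.
Leg 4: 3.15 years is already measured aboard the spacecraft.
Total: 4.660 + 17.70 + 5.673 + 3.150 years.

τ = 31.2 years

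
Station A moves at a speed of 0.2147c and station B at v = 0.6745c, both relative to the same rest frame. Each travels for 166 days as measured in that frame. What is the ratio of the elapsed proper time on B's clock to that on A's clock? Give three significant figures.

τ_B/τ_A = 0.756

A: γ = 1/√(1 − 0.2147²) = 1/√0.9539 = 1.024. B: γ = 1/√(1 − 0.6745²) = 1/√0.5450 = 1.355.
τ_A/τ_B = γ_B/γ_A = 1.355/1.024 = 1.323, so τ_B/τ_A = 0.7559.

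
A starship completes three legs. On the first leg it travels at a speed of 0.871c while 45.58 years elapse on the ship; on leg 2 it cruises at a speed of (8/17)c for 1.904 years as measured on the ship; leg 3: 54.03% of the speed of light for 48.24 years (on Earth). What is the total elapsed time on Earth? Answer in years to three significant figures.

Δt = 143 years

Leg 1: γ = 1/√(1 − 0.871²) = 1/√0.2414 = 2.035; Δt_1 = 2.035 × 45.58 = 92.78 years.
Leg 2: γ = 1/√(1 − (8/17)²) = 17/15 ≈ 1.133; Δt_2 = 1.133 × 1.904 = 2.158 years.
Leg 3: 48.24 years is already measured on Earth.
Total: 92.78 + 2.158 + 48.24 years.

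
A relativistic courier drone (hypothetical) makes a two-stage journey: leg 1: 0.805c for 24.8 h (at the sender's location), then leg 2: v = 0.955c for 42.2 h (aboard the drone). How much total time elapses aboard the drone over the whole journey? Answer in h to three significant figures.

Leg 1: γ = 1/√(1 − 0.805²) = 1/√0.3520 = 1.686; τ_1 = 24.8/1.686 = 14.71 h.
Leg 2: 42.2 h is already measured aboard the drone.
Total: 14.71 + 42.20 h.

τ = 56.9 h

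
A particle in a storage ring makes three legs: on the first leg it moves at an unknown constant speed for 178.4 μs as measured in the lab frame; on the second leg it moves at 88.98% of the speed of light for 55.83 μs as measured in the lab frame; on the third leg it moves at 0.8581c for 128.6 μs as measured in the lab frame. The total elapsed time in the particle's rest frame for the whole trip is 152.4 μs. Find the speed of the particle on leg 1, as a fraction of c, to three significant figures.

Leg 1: speed unknown; τ_1 = 178.4/γ_1.
Leg 2: β = 0.8898; γ = 1/√(1 − 0.8898²) = 1/√0.2083 = 2.191; τ_2 = 55.83/2.191 = 25.48 μs.
Leg 3: γ = 1/√(1 − 0.8581²) = 1/√0.2637 = 1.947; τ_3 = 128.6/1.947 = 66.03 μs.
Total proper time: τ_1 + 25.48 + 66.03 = 152.4, so τ_1 = 152.4 − 91.51 = 60.89 μs.
γ_1 = 178.4/60.89 = 2.930; β = √(1 − 1/γ²) = √0.8835.

β = 0.940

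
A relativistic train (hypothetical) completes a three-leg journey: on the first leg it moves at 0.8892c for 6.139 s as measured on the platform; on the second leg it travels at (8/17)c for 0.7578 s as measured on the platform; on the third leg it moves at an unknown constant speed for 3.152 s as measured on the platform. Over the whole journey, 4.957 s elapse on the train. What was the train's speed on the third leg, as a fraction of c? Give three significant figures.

β = 0.883

Leg 1: γ = 1/√(1 − 0.8892²) = 1/√0.2093 = 2.186; τ_1 = 6.139/2.186 = 2.809 s.
Leg 2: γ = 1/√(1 − (8/17)²) = 17/15 ≈ 1.133; τ_2 = 0.7578/1.133 = 0.6686 s.
Leg 3: speed unknown; τ_3 = 3.152/γ_3.
Total proper time: 2.809 + 0.6686 + τ_3 = 4.957, so τ_3 = 4.957 − 3.477 = 1.480 s.
γ_3 = 3.152/1.480 = 2.130; β = √(1 − 1/γ²) = √0.7796.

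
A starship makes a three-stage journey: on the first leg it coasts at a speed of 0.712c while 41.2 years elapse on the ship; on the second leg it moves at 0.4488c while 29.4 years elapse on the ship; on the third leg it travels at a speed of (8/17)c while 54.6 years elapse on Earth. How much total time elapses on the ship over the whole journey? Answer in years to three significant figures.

Leg 1: 41.2 years is already measured on the ship.
Leg 2: 29.4 years is already measured on the ship.
Leg 3: γ = 1/√(1 − (8/17)²) = 17/15 ≈ 1.133; τ_3 = 54.6/1.133 = 48.18 years.
Total: 41.20 + 29.40 + 48.18 years.

τ = 119 years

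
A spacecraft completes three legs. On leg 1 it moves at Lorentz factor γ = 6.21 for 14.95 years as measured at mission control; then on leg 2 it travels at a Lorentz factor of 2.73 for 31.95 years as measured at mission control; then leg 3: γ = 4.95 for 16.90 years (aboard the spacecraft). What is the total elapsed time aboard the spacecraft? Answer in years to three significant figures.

τ = 31.0 years

Leg 1: γ = 6.21; τ_1 = 14.95/6.210 = 2.407 years.
Leg 2: γ = 2.73; τ_2 = 31.95/2.730 = 11.70 years.
Leg 3: 16.90 years is already measured aboard the spacecraft.
Total: 2.407 + 11.70 + 16.90 years.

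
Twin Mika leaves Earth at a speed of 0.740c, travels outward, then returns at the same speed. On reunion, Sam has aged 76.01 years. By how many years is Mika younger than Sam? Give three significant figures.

γ = 1/√(1 − 0.740²) = 1/√0.4524 = 1.487
Mika's elapsed proper time: τ = 76.01/1.487 = 51.12 years.
Age gap = Δt − τ = 76.01 − 51.12 years.

Δt − τ = 24.9 years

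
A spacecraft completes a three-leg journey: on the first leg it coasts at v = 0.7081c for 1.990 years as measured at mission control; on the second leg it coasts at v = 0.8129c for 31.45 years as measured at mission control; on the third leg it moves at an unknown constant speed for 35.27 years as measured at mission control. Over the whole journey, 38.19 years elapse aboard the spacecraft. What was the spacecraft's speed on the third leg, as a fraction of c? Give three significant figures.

β = 0.852

Leg 1: γ = 1/√(1 − 0.7081²) = 1/√0.4986 = 1.416; τ_1 = 1.990/1.416 = 1.405 years.
Leg 2: γ = 1/√(1 − 0.8129²) = 1/√0.3392 = 1.717; τ_2 = 31.45/1.717 = 18.32 years.
Leg 3: speed unknown; τ_3 = 35.27/γ_3.
Total proper time: 1.405 + 18.32 + τ_3 = 38.19, so τ_3 = 38.19 − 19.72 = 18.47 years.
γ_3 = 35.27/18.47 = 1.910; β = √(1 − 1/γ²) = √0.7258.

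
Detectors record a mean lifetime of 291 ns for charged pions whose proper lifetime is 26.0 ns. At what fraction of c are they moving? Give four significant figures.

γ = Δt/τ₀ = 291/26.0 = 11.19
β = √(1 − 1/γ²) = √(1 − 0.007983) = √0.9920

v = 0.9960c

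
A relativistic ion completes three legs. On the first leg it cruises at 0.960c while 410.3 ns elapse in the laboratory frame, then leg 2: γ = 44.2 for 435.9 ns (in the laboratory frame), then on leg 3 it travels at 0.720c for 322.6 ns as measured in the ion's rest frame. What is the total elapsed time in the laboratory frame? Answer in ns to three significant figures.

Leg 1: 410.3 ns is already measured in the laboratory frame.
Leg 2: 435.9 ns is already measured in the laboratory frame.
Leg 3: γ = 1/√(1 − 0.720²) = 1/√0.4816 = 1.441; Δt_3 = 1.441 × 322.6 = 464.9 ns.
Total: 410.3 + 435.9 + 464.9 ns.

Δt = 1310 ns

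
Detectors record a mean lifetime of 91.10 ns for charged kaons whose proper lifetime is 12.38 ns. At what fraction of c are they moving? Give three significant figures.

γ = Δt/τ₀ = 91.10/12.38 = 7.359
β = √(1 − 1/γ²) = √(1 − 0.01847) = √0.9815

v = 0.991c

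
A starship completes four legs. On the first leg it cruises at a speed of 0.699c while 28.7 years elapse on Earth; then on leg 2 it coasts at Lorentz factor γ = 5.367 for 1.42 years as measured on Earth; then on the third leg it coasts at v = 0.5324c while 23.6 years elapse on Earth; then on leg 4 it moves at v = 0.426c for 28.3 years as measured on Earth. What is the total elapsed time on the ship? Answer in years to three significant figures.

Leg 1: γ = 1/√(1 − 0.699²) = 1/√0.5114 = 1.398; τ_1 = 28.7/1.398 = 20.52 years.
Leg 2: γ = 5.367; τ_2 = 1.42/5.367 = 0.2646 years.
Leg 3: γ = 1/√(1 − 0.5324²) = 1/√0.7166 = 1.181; τ_3 = 23.6/1.181 = 19.98 years.
Leg 4: γ = 1/√(1 − 0.426²) = 1/√0.8185 = 1.105; τ_4 = 28.3/1.105 = 25.60 years.
Total: 20.52 + 0.2646 + 19.98 + 25.60 years.

τ = 66.4 years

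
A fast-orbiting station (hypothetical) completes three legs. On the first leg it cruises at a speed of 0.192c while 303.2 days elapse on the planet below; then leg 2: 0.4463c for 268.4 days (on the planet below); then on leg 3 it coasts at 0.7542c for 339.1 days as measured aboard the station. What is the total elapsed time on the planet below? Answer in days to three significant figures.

Leg 1: 303.2 days is already measured on the planet below.
Leg 2: 268.4 days is already measured on the planet below.
Leg 3: γ = 1/√(1 − 0.7542²) = 1/√0.4312 = 1.523; Δt_3 = 1.523 × 339.1 = 516.4 days.
Total: 303.2 + 268.4 + 516.4 days.

Δt = 1090 days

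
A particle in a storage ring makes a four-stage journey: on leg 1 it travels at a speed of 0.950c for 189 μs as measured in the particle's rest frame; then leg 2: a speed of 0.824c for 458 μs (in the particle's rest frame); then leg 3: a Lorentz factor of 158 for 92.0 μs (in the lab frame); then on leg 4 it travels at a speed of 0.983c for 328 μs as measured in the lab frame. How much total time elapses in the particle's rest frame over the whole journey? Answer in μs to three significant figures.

Leg 1: 189 μs is already measured in the particle's rest frame.
Leg 2: 458 μs is already measured in the particle's rest frame.
Leg 3: γ = 158; τ_3 = 92.0/158.0 = 0.5823 μs.
Leg 4: γ = 1/√(1 − 0.983²) = 1/√0.03371 = 5.446; τ_4 = 328/5.446 = 60.22 μs.
Total: 189.0 + 458.0 + 0.5823 + 60.22 μs.

τ = 708 μs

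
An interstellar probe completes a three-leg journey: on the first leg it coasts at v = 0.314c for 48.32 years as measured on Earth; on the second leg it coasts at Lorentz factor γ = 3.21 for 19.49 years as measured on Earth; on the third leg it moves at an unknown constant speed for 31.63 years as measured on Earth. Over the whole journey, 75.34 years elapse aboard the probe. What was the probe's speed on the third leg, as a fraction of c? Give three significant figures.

β = 0.673

Leg 1: γ = 1/√(1 − 0.314²) = 1/√0.9014 = 1.053; τ_1 = 48.32/1.053 = 45.88 years.
Leg 2: γ = 3.21; τ_2 = 19.49/3.210 = 6.072 years.
Leg 3: speed unknown; τ_3 = 31.63/γ_3.
Total proper time: 45.88 + 6.072 + τ_3 = 75.34, so τ_3 = 75.34 − 51.95 = 23.39 years.
γ_3 = 31.63/23.39 = 1.352; β = √(1 − 1/γ²) = √0.4531.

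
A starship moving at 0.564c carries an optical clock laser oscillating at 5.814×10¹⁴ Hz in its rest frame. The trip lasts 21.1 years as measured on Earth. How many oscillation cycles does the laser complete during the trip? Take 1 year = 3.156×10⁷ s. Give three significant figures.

γ = 1/√(1 − 0.564²) = 1/√0.6819 = 1.211
The oscillator's own cycle count is N = f × τ where τ is the proper time on the ship. τ = Δt/γ = 21.1/1.211 = 17.42 years = 5.499×10⁸ s.
N = 5.814×10¹⁴ × 5.499×10⁸ = 3.197×10²³.

N = 3.20×10²³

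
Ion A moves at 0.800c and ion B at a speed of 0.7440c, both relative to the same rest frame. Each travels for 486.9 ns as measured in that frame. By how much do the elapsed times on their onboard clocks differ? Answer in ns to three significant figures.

A: γ = 1/√(1 − 0.800²) = 1/√0.3600 = 1.667; τ_A = 486.9/1.667 = 292.1 ns.
B: γ = 1/√(1 − 0.7440²) = 1/√0.4465 = 1.497; τ_B = 486.9/1.497 = 325.3 ns.

|τ_A − τ_B| = 33.2 ns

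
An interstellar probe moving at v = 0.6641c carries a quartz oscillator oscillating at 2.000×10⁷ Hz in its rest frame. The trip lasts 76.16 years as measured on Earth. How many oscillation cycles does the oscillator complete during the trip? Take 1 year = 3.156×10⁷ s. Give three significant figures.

N = 3.59×10¹⁶

γ = 1/√(1 − 0.6641²) = 1/√0.5590 = 1.338
The oscillator's own cycle count is N = f × τ where τ is the proper time aboard the probe. τ = Δt/γ = 76.16/1.338 = 56.94 years = 1.797×10⁹ s.
N = 2.000×10⁷ × 1.797×10⁹ = 3.594×10¹⁶.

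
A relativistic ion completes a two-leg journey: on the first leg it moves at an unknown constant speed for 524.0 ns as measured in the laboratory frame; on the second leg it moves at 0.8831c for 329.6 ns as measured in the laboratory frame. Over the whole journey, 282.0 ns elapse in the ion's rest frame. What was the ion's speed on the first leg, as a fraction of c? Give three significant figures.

Leg 1: speed unknown; τ_1 = 524.0/γ_1.
Leg 2: γ = 1/√(1 − 0.8831²) = 1/√0.2201 = 2.131; τ_2 = 329.6/2.131 = 154.6 ns.
Total proper time: τ_1 + 154.6 = 282.0, so τ_1 = 282.0 − 154.6 = 127.4 ns.
γ_1 = 524.0/127.4 = 4.114; β = √(1 − 1/γ²) = √0.9409.

β = 0.970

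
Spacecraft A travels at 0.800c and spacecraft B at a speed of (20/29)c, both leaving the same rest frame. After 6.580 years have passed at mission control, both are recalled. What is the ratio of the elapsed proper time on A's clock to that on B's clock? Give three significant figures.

A: γ = 1/√(1 − 0.800²) = 5/3 ≈ 1.667. B: γ = 1/√(1 − (20/29)²) = 29/21 ≈ 1.381.
τ_A/τ_B = γ_B/γ_A = 1.381/1.667 = 0.8286, so τ_A/τ_B = 0.8286.

τ_A/τ_B = 0.829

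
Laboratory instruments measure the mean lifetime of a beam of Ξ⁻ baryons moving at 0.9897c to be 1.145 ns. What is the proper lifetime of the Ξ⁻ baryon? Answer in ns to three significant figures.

γ = 1/√(1 − 0.9897²) = 1/√0.02049 = 6.985
The lab-frame lifetime is the dilated interval; the proper lifetime is τ₀ = Δt/γ = 1.145/6.985 ns.

τ₀ = 0.164 ns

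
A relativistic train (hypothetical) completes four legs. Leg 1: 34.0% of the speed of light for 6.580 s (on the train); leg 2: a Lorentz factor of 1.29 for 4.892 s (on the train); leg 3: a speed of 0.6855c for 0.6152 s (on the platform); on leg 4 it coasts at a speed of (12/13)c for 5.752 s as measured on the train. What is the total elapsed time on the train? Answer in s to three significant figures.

Leg 1: 6.580 s is already measured on the train.
Leg 2: 4.892 s is already measured on the train.
Leg 3: γ = 1/√(1 − 0.6855²) = 1/√0.5301 = 1.373; τ_3 = 0.6152/1.373 = 0.4479 s.
Leg 4: 5.752 s is already measured on the train.
Total: 6.580 + 4.892 + 0.4479 + 5.752 s.

τ = 17.7 s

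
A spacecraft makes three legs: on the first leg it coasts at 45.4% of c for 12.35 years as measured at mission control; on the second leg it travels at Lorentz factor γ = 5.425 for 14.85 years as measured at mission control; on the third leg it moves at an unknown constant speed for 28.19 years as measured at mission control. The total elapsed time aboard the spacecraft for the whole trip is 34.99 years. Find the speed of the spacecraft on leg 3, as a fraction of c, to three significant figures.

β = 0.657

Leg 1: β = 0.454; γ = 1/√(1 − 0.454²) = 1/√0.7939 = 1.122; τ_1 = 12.35/1.122 = 11.00 years.
Leg 2: γ = 5.425; τ_2 = 14.85/5.425 = 2.737 years.
Leg 3: speed unknown; τ_3 = 28.19/γ_3.
Total proper time: 11.00 + 2.737 + τ_3 = 34.99, so τ_3 = 34.99 − 13.74 = 21.25 years.
γ_3 = 28.19/21.25 = 1.327; β = √(1 − 1/γ²) = √0.4318.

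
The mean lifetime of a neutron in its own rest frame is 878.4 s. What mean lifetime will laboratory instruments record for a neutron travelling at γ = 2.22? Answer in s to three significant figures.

γ = 2.22
The rest-frame lifetime is the proper time; the lab measures the dilated interval Δt = γτ₀ = 2.220 × 878.4 s.

Δt = 1950 s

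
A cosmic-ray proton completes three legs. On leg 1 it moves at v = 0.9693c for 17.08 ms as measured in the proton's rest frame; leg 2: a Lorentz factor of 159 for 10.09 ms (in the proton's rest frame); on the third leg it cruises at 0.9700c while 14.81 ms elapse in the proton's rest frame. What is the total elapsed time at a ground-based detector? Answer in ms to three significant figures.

Leg 1: γ = 1/√(1 − 0.9693²) = 1/√0.06046 = 4.067; Δt_1 = 4.067 × 17.08 = 69.46 ms.
Leg 2: γ = 159; Δt_2 = 159.0 × 10.09 = 1604 ms.
Leg 3: γ = 1/√(1 − 0.9700²) = 1/√0.05910 = 4.113; Δt_3 = 4.113 × 14.81 = 60.92 ms.
Total: 69.46 + 1604 + 60.92 ms.

Δt = 1730 ms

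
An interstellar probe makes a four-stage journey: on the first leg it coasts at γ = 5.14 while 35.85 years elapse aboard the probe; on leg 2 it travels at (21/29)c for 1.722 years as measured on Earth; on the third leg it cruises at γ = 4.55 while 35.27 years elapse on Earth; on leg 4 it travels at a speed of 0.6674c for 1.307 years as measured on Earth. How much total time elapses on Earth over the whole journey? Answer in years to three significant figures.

Δt = 223 years

Leg 1: γ = 5.14; Δt_1 = 5.140 × 35.85 = 184.3 years.
Leg 2: 1.722 years is already measured on Earth.
Leg 3: 35.27 years is already measured on Earth.
Leg 4: 1.307 years is already measured on Earth.
Total: 184.3 + 1.722 + 35.27 + 1.307 years.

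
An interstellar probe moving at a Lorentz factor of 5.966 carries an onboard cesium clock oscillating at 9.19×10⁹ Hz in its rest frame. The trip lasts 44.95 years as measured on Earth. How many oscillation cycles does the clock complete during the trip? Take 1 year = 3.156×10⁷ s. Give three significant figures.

N = 2.19×10¹⁸

γ = 5.966
The oscillator's own cycle count is N = f × τ where τ is the proper time aboard the probe. τ = Δt/γ = 44.95/5.966 = 7.534 years = 2.378×10⁸ s.
N = 9.19×10⁹ × 2.378×10⁸ = 2.185×10¹⁸.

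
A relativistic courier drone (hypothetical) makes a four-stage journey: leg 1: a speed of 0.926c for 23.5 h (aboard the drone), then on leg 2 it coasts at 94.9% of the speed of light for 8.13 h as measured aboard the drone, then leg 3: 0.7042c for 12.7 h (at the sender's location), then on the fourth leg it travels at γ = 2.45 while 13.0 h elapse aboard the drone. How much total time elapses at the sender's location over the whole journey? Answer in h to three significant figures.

Leg 1: γ = 1/√(1 − 0.926²) = 1/√0.1425 = 2.649; Δt_1 = 2.649 × 23.5 = 62.25 h.
Leg 2: β = 0.949; γ = 1/√(1 − 0.949²) = 1/√0.09940 = 3.172; Δt_2 = 3.172 × 8.13 = 25.79 h.
Leg 3: 12.7 h is already measured at the sender's location.
Leg 4: γ = 2.45; Δt_4 = 2.450 × 13.0 = 31.85 h.
Total: 62.25 + 25.79 + 12.70 + 31.85 h.

Δt = 133 h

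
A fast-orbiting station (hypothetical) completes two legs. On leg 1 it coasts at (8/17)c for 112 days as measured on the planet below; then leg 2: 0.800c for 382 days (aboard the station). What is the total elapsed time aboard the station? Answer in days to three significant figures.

τ = 481 days

Leg 1: γ = 1/√(1 − (8/17)²) = 17/15 ≈ 1.133; τ_1 = 112/1.133 = 98.82 days.
Leg 2: 382 days is already measured aboard the station.
Total: 98.82 + 382.0 days.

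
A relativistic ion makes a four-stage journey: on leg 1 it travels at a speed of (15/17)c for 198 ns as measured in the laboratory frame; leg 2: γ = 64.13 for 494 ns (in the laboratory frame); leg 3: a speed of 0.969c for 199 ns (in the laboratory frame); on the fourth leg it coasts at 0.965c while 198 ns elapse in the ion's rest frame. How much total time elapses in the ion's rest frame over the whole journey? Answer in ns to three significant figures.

τ = 348 ns

Leg 1: γ = 1/√(1 − (15/17)²) = 17/8 = 2.125; τ_1 = 198/2.125 = 93.18 ns.
Leg 2: γ = 64.13; τ_2 = 494/64.13 = 7.703 ns.
Leg 3: γ = 1/√(1 − 0.969²) = 1/√0.06104 = 4.048; τ_3 = 199/4.048 = 49.17 ns.
Leg 4: 198 ns is already measured in the ion's rest frame.
Total: 93.18 + 7.703 + 49.17 + 198.0 ns.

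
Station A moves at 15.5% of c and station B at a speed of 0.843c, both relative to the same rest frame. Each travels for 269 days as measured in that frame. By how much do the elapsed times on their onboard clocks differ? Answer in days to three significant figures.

A: β = 0.155; γ = 1/√(1 − 0.155²) = 1/√0.9760 = 1.012; τ_A = 269/1.012 = 265.7 days.
B: γ = 1/√(1 − 0.843²) = 1/√0.2894 = 1.859; τ_B = 269/1.859 = 144.7 days.

|τ_A − τ_B| = 121 days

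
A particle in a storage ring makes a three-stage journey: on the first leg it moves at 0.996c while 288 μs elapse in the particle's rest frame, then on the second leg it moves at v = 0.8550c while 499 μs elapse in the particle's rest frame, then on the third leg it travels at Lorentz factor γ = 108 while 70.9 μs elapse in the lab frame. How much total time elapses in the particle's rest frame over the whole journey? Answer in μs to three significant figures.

Leg 1: 288 μs is already measured in the particle's rest frame.
Leg 2: 499 μs is already measured in the particle's rest frame.
Leg 3: γ = 108; τ_3 = 70.9/108.0 = 0.6565 μs.
Total: 288.0 + 499.0 + 0.6565 μs.

τ = 788 μs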